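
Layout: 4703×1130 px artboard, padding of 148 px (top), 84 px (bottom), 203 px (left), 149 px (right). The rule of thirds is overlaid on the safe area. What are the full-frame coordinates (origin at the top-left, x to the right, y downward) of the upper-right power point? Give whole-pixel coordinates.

Content width = 4703 − 203 − 149 = 4351 px; content height = 1130 − 148 − 84 = 898 px.
Upper-right is two-thirds across and one-third down within the safe area.
x = 203 + 2 × 4351/3 = 203 + 2900.67 ≈ 3104
y = 148 + 1 × 898/3 = 148 + 299.33 ≈ 447

(3104, 447)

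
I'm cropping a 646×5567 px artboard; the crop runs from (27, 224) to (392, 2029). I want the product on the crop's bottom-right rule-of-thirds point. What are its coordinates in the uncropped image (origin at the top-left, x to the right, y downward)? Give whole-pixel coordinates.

(270, 1427)

Crop width = 392 − 27 = 365 px; one third is 121.67 px.
Crop height = 2029 − 224 = 1805 px; one third is 601.67 px.
The bottom-right point is two-thirds across and two-thirds down within the crop:
x = 27 + 2 × 121.67 ≈ 270; y = 224 + 2 × 601.67 ≈ 1427.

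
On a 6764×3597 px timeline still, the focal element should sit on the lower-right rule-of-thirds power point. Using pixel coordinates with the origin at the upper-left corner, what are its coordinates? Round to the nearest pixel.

The lower-right point sits two-thirds of the way across and two-thirds of the way down.
x = 2 × 6764/3 ≈ 4509; y = 2 × 3597/3 ≈ 2398.

x = 4509 px, y = 2398 px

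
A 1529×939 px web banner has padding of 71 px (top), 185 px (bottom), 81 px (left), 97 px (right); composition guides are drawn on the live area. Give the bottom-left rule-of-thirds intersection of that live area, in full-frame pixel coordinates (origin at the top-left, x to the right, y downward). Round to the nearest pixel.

(531, 526)

Content width = 1529 − 81 − 97 = 1351 px; content height = 939 − 71 − 185 = 683 px.
Bottom-left is one-third across and two-thirds down within the live area.
x = 81 + 1 × 1351/3 = 81 + 450.33 ≈ 531
y = 71 + 2 × 683/3 = 71 + 455.33 ≈ 526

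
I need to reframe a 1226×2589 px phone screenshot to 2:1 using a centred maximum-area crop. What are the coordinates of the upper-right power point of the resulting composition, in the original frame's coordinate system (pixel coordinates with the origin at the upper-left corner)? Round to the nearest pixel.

1226/2589 < 2/1, so the 2:1 crop keeps the full width 1226 and trims height to 1226 × 1/2 = 613.00 px.
Top offset = (2589 − 613.00)/2 = 988.00 px; left offset = 0.
Upper-right is two-thirds across and one-third down within the crop:
x = 0.00 + 2 × 1226.00/3 ≈ 817; y = 988.00 + 1 × 613.00/3 ≈ 1192.

x = 817 px, y = 1192 px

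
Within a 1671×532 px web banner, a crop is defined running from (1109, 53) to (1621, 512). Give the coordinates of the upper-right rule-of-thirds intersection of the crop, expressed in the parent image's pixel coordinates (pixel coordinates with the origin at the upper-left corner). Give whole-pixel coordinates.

x = 1450 px, y = 206 px

Crop width = 1621 − 1109 = 512 px; one third is 170.67 px.
Crop height = 512 − 53 = 459 px; one third is 153.00 px.
The upper-right point is two-thirds across and one-third down within the crop:
x = 1109 + 2 × 170.67 ≈ 1450; y = 53 + 1 × 153.00 ≈ 206.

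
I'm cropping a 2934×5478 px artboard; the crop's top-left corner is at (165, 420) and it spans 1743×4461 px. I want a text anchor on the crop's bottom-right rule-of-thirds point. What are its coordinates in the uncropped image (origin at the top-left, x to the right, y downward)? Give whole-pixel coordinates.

x = 1327 px, y = 3394 px

One third of the crop width 1743 is 581.00 px.
One third of the crop height 4461 is 1487.00 px.
The bottom-right point is two-thirds across and two-thirds down within the crop:
x = 165 + 2 × 581.00 ≈ 1327; y = 420 + 2 × 1487.00 ≈ 3394.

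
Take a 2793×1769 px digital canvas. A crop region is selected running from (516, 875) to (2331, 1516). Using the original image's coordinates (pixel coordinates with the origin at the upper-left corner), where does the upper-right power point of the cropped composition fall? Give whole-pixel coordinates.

x = 1726 px, y = 1089 px

Crop width = 2331 − 516 = 1815 px; one third is 605.00 px.
Crop height = 1516 − 875 = 641 px; one third is 213.67 px.
The upper-right point is two-thirds across and one-third down within the crop:
x = 516 + 2 × 605.00 ≈ 1726; y = 875 + 1 × 213.67 ≈ 1089.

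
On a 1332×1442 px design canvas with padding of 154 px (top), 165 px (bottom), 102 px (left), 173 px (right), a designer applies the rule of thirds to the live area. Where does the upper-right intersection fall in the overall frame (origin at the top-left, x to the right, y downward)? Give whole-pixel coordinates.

Content width = 1332 − 102 − 173 = 1057 px; content height = 1442 − 154 − 165 = 1123 px.
Upper-right is two-thirds across and one-third down within the live area.
x = 102 + 2 × 1057/3 = 102 + 704.67 ≈ 807
y = 154 + 1 × 1123/3 = 154 + 374.33 ≈ 528

(807, 528)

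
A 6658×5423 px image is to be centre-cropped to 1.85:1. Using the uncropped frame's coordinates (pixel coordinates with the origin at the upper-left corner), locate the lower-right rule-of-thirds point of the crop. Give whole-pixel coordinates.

(4439, 3311)

6658/5423 < 1.85/1, so the 1.85:1 crop keeps the full width 6658 and trims height to 6658 × 1/1.85 = 3598.92 px.
Top offset = (5423 − 3598.92)/2 = 912.04 px; left offset = 0.
Lower-right is two-thirds across and two-thirds down within the crop:
x = 0.00 + 2 × 6658.00/3 ≈ 4439; y = 912.04 + 2 × 3598.92/3 ≈ 3311.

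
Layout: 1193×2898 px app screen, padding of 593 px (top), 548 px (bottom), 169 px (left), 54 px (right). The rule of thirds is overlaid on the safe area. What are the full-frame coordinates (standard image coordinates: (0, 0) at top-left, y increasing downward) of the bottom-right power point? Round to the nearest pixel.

(816, 1764)

Content width = 1193 − 169 − 54 = 970 px; content height = 2898 − 593 − 548 = 1757 px.
Bottom-right is two-thirds across and two-thirds down within the safe area.
x = 169 + 2 × 970/3 = 169 + 646.67 ≈ 816
y = 593 + 2 × 1757/3 = 593 + 1171.33 ≈ 1764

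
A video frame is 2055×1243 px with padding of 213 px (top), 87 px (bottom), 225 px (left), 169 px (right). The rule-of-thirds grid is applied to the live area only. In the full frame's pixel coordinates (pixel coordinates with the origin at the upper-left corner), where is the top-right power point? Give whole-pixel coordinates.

Content width = 2055 − 225 − 169 = 1661 px; content height = 1243 − 213 − 87 = 943 px.
Top-right is two-thirds across and one-third down within the live area.
x = 225 + 2 × 1661/3 = 225 + 1107.33 ≈ 1332
y = 213 + 1 × 943/3 = 213 + 314.33 ≈ 527

(1332, 527)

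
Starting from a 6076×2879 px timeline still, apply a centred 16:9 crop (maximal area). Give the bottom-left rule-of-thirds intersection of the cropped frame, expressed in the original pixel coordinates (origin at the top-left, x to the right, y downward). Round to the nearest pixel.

(2185, 1919)

6076/2879 > 16/9, so the 16:9 crop keeps the full height 2879 and trims width to 2879 × 16/9 = 5118.22 px.
Left offset = (6076 − 5118.22)/2 = 478.89 px; top offset = 0.
Bottom-left is one-third across and two-thirds down within the crop:
x = 478.89 + 1 × 5118.22/3 ≈ 2185; y = 0.00 + 2 × 2879.00/3 ≈ 1919.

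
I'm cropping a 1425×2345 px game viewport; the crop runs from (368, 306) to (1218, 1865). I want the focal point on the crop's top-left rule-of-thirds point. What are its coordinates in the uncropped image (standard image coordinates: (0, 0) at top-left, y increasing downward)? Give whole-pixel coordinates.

Crop width = 1218 − 368 = 850 px; one third is 283.33 px.
Crop height = 1865 − 306 = 1559 px; one third is 519.67 px.
The top-left point is one-third across and one-third down within the crop:
x = 368 + 1 × 283.33 ≈ 651; y = 306 + 1 × 519.67 ≈ 826.

(651, 826)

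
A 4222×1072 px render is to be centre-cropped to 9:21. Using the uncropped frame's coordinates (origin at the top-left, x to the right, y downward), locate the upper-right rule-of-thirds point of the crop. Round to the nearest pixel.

4222/1072 > 9/21, so the 9:21 crop keeps the full height 1072 and trims width to 1072 × 9/21 = 459.43 px.
Left offset = (4222 − 459.43)/2 = 1881.29 px; top offset = 0.
Upper-right is two-thirds across and one-third down within the crop:
x = 1881.29 + 2 × 459.43/3 ≈ 2188; y = 0.00 + 1 × 1072.00/3 ≈ 357.

(2188, 357)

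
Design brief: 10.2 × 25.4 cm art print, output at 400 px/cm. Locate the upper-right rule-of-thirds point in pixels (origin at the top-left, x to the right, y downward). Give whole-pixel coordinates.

x = 2720 px, y = 3387 px

In pixels the canvas is 10.2 × 400 = 4080 wide and 25.4 × 400 = 10160 tall.
The upper-right point is two-thirds across and one-third down:
x = 2 × 4080/3 ≈ 2720; y = 1 × 10160/3 ≈ 3387.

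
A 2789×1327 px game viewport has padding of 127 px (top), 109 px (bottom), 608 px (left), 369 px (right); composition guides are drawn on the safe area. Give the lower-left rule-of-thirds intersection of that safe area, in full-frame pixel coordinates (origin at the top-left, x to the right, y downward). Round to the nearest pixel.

(1212, 854)

Content width = 2789 − 608 − 369 = 1812 px; content height = 1327 − 127 − 109 = 1091 px.
Lower-left is one-third across and two-thirds down within the safe area.
x = 608 + 1 × 1812/3 = 608 + 604.00 ≈ 1212
y = 127 + 2 × 1091/3 = 127 + 727.33 ≈ 854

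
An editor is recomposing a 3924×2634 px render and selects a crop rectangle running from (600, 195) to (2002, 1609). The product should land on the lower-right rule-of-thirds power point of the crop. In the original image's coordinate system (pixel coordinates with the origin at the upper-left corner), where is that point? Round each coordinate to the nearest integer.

Crop width = 2002 − 600 = 1402 px; one third is 467.33 px.
Crop height = 1609 − 195 = 1414 px; one third is 471.33 px.
The lower-right point is two-thirds across and two-thirds down within the crop:
x = 600 + 2 × 467.33 ≈ 1535; y = 195 + 2 × 471.33 ≈ 1138.

x = 1535 px, y = 1138 px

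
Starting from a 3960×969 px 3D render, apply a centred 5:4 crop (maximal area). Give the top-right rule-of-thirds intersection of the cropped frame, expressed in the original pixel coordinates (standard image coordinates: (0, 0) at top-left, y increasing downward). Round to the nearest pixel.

3960/969 > 5/4, so the 5:4 crop keeps the full height 969 and trims width to 969 × 5/4 = 1211.25 px.
Left offset = (3960 − 1211.25)/2 = 1374.38 px; top offset = 0.
Top-right is two-thirds across and one-third down within the crop:
x = 1374.38 + 2 × 1211.25/3 ≈ 2182; y = 0.00 + 1 × 969.00/3 ≈ 323.

x = 2182 px, y = 323 px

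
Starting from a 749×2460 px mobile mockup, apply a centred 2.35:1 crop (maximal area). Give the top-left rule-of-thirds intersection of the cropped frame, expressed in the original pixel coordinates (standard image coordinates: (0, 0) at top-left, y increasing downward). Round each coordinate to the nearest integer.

749/2460 < 2.35/1, so the 2.35:1 crop keeps the full width 749 and trims height to 749 × 1/2.35 = 318.72 px.
Top offset = (2460 − 318.72)/2 = 1070.64 px; left offset = 0.
Top-left is one-third across and one-third down within the crop:
x = 0.00 + 1 × 749.00/3 ≈ 250; y = 1070.64 + 1 × 318.72/3 ≈ 1177.

(250, 1177)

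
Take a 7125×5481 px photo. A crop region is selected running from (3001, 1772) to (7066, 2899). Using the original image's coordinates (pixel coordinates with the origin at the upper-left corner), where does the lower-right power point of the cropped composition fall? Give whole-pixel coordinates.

(5711, 2523)

Crop width = 7066 − 3001 = 4065 px; one third is 1355.00 px.
Crop height = 2899 − 1772 = 1127 px; one third is 375.67 px.
The lower-right point is two-thirds across and two-thirds down within the crop:
x = 3001 + 2 × 1355.00 ≈ 5711; y = 1772 + 2 × 375.67 ≈ 2523.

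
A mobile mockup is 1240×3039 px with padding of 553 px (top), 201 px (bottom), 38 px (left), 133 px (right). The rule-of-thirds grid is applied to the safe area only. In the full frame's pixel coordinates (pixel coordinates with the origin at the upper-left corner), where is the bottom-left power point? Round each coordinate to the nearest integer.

Content width = 1240 − 38 − 133 = 1069 px; content height = 3039 − 553 − 201 = 2285 px.
Bottom-left is one-third across and two-thirds down within the safe area.
x = 38 + 1 × 1069/3 = 38 + 356.33 ≈ 394
y = 553 + 2 × 2285/3 = 553 + 1523.33 ≈ 2076

(394, 2076)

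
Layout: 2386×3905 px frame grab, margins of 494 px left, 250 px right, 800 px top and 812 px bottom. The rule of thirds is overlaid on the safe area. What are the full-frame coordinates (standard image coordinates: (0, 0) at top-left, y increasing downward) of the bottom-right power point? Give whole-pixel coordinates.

(1589, 2329)

Content width = 2386 − 494 − 250 = 1642 px; content height = 3905 − 800 − 812 = 2293 px.
Bottom-right is two-thirds across and two-thirds down within the safe area.
x = 494 + 2 × 1642/3 = 494 + 1094.67 ≈ 1589
y = 800 + 2 × 2293/3 = 800 + 1528.67 ≈ 2329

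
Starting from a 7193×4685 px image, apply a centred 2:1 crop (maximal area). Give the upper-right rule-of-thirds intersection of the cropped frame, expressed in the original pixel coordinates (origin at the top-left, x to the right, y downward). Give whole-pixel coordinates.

(4795, 1743)

7193/4685 < 2/1, so the 2:1 crop keeps the full width 7193 and trims height to 7193 × 1/2 = 3596.50 px.
Top offset = (4685 − 3596.50)/2 = 544.25 px; left offset = 0.
Upper-right is two-thirds across and one-third down within the crop:
x = 0.00 + 2 × 7193.00/3 ≈ 4795; y = 544.25 + 1 × 3596.50/3 ≈ 1743.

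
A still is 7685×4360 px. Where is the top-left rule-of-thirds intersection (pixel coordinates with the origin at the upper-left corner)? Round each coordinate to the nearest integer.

x = 2562 px, y = 1453 px

The top-left point sits one-third of the way across and one-third of the way down.
x = 1 × 7685/3 ≈ 2562; y = 1 × 4360/3 ≈ 1453.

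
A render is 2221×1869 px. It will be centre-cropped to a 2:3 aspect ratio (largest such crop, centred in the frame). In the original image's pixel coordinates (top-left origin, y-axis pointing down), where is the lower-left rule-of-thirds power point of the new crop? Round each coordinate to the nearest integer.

x = 903 px, y = 1246 px

2221/1869 > 2/3, so the 2:3 crop keeps the full height 1869 and trims width to 1869 × 2/3 = 1246.00 px.
Left offset = (2221 − 1246.00)/2 = 487.50 px; top offset = 0.
Lower-left is one-third across and two-thirds down within the crop:
x = 487.50 + 1 × 1246.00/3 ≈ 903; y = 0.00 + 2 × 1869.00/3 ≈ 1246.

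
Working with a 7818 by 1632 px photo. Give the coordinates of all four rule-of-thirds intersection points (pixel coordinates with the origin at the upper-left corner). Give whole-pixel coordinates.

One third of 7818 is 2606; one third of 1632 is 544.
Vertical third lines at x = 2606 and x = 5212; horizontal third lines at y = 544 and y = 1088.

(2606, 544), (5212, 544), (2606, 1088), (5212, 1088)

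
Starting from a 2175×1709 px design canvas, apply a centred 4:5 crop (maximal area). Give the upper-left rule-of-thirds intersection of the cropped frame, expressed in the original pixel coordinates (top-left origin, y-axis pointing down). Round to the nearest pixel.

2175/1709 > 4/5, so the 4:5 crop keeps the full height 1709 and trims width to 1709 × 4/5 = 1367.20 px.
Left offset = (2175 − 1367.20)/2 = 403.90 px; top offset = 0.
Upper-left is one-third across and one-third down within the crop:
x = 403.90 + 1 × 1367.20/3 ≈ 860; y = 0.00 + 1 × 1709.00/3 ≈ 570.

x = 860 px, y = 570 px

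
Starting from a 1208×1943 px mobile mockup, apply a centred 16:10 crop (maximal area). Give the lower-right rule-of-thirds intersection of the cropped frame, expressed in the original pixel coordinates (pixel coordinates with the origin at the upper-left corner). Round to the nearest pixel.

x = 805 px, y = 1097 px

1208/1943 < 16/10, so the 16:10 crop keeps the full width 1208 and trims height to 1208 × 10/16 = 755.00 px.
Top offset = (1943 − 755.00)/2 = 594.00 px; left offset = 0.
Lower-right is two-thirds across and two-thirds down within the crop:
x = 0.00 + 2 × 1208.00/3 ≈ 805; y = 594.00 + 2 × 755.00/3 ≈ 1097.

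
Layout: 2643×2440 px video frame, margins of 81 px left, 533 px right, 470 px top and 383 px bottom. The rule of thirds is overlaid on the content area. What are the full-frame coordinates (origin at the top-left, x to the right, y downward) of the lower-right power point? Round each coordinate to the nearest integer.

x = 1434 px, y = 1528 px

Content width = 2643 − 81 − 533 = 2029 px; content height = 2440 − 470 − 383 = 1587 px.
Lower-right is two-thirds across and two-thirds down within the content area.
x = 81 + 2 × 2029/3 = 81 + 1352.67 ≈ 1434
y = 470 + 2 × 1587/3 = 470 + 1058.00 ≈ 1528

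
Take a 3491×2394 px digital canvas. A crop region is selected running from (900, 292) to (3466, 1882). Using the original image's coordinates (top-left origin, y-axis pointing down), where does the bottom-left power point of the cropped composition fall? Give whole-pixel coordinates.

(1755, 1352)

Crop width = 3466 − 900 = 2566 px; one third is 855.33 px.
Crop height = 1882 − 292 = 1590 px; one third is 530.00 px.
The bottom-left point is one-third across and two-thirds down within the crop:
x = 900 + 1 × 855.33 ≈ 1755; y = 292 + 2 × 530.00 ≈ 1352.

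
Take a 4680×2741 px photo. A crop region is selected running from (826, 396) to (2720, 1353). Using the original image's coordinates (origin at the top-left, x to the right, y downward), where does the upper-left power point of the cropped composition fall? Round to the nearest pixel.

x = 1457 px, y = 715 px

Crop width = 2720 − 826 = 1894 px; one third is 631.33 px.
Crop height = 1353 − 396 = 957 px; one third is 319.00 px.
The upper-left point is one-third across and one-third down within the crop:
x = 826 + 1 × 631.33 ≈ 1457; y = 396 + 1 × 319.00 ≈ 715.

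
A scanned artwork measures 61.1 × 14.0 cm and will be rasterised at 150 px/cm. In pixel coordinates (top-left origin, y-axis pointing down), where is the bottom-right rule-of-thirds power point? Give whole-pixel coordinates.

(6110, 1400)

In pixels the canvas is 61.1 × 150 = 9165 wide and 14.0 × 150 = 2100 tall.
The bottom-right point is two-thirds across and two-thirds down:
x = 2 × 9165/3 ≈ 6110; y = 2 × 2100/3 ≈ 1400.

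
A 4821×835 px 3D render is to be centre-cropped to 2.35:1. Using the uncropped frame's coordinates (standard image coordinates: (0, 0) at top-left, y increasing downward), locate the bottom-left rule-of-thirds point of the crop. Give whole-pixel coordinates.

4821/835 > 2.35/1, so the 2.35:1 crop keeps the full height 835 and trims width to 835 × 2.35/1 = 1962.25 px.
Left offset = (4821 − 1962.25)/2 = 1429.38 px; top offset = 0.
Bottom-left is one-third across and two-thirds down within the crop:
x = 1429.38 + 1 × 1962.25/3 ≈ 2083; y = 0.00 + 2 × 835.00/3 ≈ 557.

x = 2083 px, y = 557 px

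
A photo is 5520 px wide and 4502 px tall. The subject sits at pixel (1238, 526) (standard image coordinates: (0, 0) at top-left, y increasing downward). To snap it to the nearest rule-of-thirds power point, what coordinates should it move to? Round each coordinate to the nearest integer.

x = 1840 px, y = 1501 px

Third lines: x ∈ {1840, 3680}, y ∈ {1501, 3001}.
1238 is closer to x = 1840; 526 is closer to y = 1501.
So the nearest intersection is the upper-left power point.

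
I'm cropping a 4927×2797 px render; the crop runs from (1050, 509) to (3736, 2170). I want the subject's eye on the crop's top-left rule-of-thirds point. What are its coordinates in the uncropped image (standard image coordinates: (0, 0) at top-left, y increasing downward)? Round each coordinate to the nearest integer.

x = 1945 px, y = 1063 px

Crop width = 3736 − 1050 = 2686 px; one third is 895.33 px.
Crop height = 2170 − 509 = 1661 px; one third is 553.67 px.
The top-left point is one-third across and one-third down within the crop:
x = 1050 + 1 × 895.33 ≈ 1945; y = 509 + 1 × 553.67 ≈ 1063.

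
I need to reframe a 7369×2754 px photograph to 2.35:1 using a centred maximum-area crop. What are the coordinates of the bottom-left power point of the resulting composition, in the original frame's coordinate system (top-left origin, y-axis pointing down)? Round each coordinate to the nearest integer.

7369/2754 > 2.35/1, so the 2.35:1 crop keeps the full height 2754 and trims width to 2754 × 2.35/1 = 6471.90 px.
Left offset = (7369 − 6471.90)/2 = 448.55 px; top offset = 0.
Bottom-left is one-third across and two-thirds down within the crop:
x = 448.55 + 1 × 6471.90/3 ≈ 2606; y = 0.00 + 2 × 2754.00/3 ≈ 1836.

(2606, 1836)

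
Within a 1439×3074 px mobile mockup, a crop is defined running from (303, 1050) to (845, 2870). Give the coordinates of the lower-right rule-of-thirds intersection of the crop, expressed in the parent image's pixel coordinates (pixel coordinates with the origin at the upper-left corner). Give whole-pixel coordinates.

Crop width = 845 − 303 = 542 px; one third is 180.67 px.
Crop height = 2870 − 1050 = 1820 px; one third is 606.67 px.
The lower-right point is two-thirds across and two-thirds down within the crop:
x = 303 + 2 × 180.67 ≈ 664; y = 1050 + 2 × 606.67 ≈ 2263.

(664, 2263)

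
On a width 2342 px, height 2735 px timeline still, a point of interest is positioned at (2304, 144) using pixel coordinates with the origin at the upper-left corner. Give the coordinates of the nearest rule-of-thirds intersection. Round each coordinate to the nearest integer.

Third lines: x ∈ {781, 1561}, y ∈ {912, 1823}.
2304 is closer to x = 1561; 144 is closer to y = 912.
So the nearest intersection is the upper-right power point.

(1561, 912)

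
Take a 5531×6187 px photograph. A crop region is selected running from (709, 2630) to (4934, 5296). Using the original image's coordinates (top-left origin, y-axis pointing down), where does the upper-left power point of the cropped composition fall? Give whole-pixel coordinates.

x = 2117 px, y = 3519 px

Crop width = 4934 − 709 = 4225 px; one third is 1408.33 px.
Crop height = 5296 − 2630 = 2666 px; one third is 888.67 px.
The upper-left point is one-third across and one-third down within the crop:
x = 709 + 1 × 1408.33 ≈ 2117; y = 2630 + 1 × 888.67 ≈ 3519.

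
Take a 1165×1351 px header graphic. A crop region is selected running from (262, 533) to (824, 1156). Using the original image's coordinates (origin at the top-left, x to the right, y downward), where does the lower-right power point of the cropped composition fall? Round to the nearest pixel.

(637, 948)

Crop width = 824 − 262 = 562 px; one third is 187.33 px.
Crop height = 1156 − 533 = 623 px; one third is 207.67 px.
The lower-right point is two-thirds across and two-thirds down within the crop:
x = 262 + 2 × 187.33 ≈ 637; y = 533 + 2 × 207.67 ≈ 948.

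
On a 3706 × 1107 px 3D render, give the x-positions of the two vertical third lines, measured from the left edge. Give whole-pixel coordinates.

3706 / 3 = 1235.33, so the vertical lines sit at one and two thirds of 3706.

x = 1235 px and x = 2471 px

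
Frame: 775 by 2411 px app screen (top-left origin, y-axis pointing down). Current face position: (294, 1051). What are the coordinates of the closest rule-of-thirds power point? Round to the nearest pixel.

(258, 804)

Third lines: x ∈ {258, 517}, y ∈ {804, 1607}.
294 is closer to x = 258; 1051 is closer to y = 804.
So the nearest intersection is the upper-left power point.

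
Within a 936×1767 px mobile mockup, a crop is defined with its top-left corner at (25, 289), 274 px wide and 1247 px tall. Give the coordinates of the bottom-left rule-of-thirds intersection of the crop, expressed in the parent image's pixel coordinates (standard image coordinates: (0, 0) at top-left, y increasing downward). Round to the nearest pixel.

One third of the crop width 274 is 91.33 px.
One third of the crop height 1247 is 415.67 px.
The bottom-left point is one-third across and two-thirds down within the crop:
x = 25 + 1 × 91.33 ≈ 116; y = 289 + 2 × 415.67 ≈ 1120.

(116, 1120)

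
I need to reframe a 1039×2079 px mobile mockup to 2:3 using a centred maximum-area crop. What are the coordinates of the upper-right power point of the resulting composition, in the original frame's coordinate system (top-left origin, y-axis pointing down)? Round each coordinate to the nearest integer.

(693, 780)

1039/2079 < 2/3, so the 2:3 crop keeps the full width 1039 and trims height to 1039 × 3/2 = 1558.50 px.
Top offset = (2079 − 1558.50)/2 = 260.25 px; left offset = 0.
Upper-right is two-thirds across and one-third down within the crop:
x = 0.00 + 2 × 1039.00/3 ≈ 693; y = 260.25 + 1 × 1558.50/3 ≈ 780.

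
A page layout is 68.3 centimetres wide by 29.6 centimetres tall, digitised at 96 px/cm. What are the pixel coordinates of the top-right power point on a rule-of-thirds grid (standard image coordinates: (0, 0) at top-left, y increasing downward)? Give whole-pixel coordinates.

In pixels the canvas is 68.3 × 96 = 6556.8 wide and 29.6 × 96 = 2841.6 tall.
The top-right point is two-thirds across and one-third down:
x = 2 × 6556.8/3 ≈ 4371; y = 1 × 2841.6/3 ≈ 947.

(4371, 947)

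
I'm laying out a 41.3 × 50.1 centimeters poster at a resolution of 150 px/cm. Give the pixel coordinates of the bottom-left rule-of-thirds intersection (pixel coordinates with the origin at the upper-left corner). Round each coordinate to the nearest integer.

In pixels the canvas is 41.3 × 150 = 6195 wide and 50.1 × 150 = 7515 tall.
The bottom-left point is one-third across and two-thirds down:
x = 1 × 6195/3 ≈ 2065; y = 2 × 7515/3 ≈ 5010.

(2065, 5010)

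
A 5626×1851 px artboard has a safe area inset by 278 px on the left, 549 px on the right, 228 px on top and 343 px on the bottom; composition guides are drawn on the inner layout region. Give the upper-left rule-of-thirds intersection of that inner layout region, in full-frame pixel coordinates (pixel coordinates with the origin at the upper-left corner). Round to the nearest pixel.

x = 1878 px, y = 655 px

Content width = 5626 − 278 − 549 = 4799 px; content height = 1851 − 228 − 343 = 1280 px.
Upper-left is one-third across and one-third down within the inner layout region.
x = 278 + 1 × 4799/3 = 278 + 1599.67 ≈ 1878
y = 228 + 1 × 1280/3 = 228 + 426.67 ≈ 655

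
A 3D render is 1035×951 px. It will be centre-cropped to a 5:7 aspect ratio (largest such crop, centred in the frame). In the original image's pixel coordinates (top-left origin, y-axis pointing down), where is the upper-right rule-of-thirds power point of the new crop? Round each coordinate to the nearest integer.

1035/951 > 5/7, so the 5:7 crop keeps the full height 951 and trims width to 951 × 5/7 = 679.29 px.
Left offset = (1035 − 679.29)/2 = 177.86 px; top offset = 0.
Upper-right is two-thirds across and one-third down within the crop:
x = 177.86 + 2 × 679.29/3 ≈ 631; y = 0.00 + 1 × 951.00/3 ≈ 317.

x = 631 px, y = 317 px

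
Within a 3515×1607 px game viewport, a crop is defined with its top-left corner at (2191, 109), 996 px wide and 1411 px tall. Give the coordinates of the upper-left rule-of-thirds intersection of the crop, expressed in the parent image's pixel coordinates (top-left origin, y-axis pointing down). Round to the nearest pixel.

(2523, 579)

One third of the crop width 996 is 332.00 px.
One third of the crop height 1411 is 470.33 px.
The upper-left point is one-third across and one-third down within the crop:
x = 2191 + 1 × 332.00 ≈ 2523; y = 109 + 1 × 470.33 ≈ 579.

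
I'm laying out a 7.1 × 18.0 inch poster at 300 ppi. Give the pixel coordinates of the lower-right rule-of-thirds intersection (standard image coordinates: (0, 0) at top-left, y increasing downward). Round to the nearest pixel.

In pixels the canvas is 7.1 × 300 = 2130 wide and 18.0 × 300 = 5400 tall.
The lower-right point is two-thirds across and two-thirds down:
x = 2 × 2130/3 ≈ 1420; y = 2 × 5400/3 ≈ 3600.

(1420, 3600)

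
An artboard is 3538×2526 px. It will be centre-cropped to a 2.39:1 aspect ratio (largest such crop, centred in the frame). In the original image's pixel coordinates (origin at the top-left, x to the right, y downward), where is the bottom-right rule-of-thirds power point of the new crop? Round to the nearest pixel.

x = 2359 px, y = 1510 px

3538/2526 < 2.39/1, so the 2.39:1 crop keeps the full width 3538 and trims height to 3538 × 1/2.39 = 1480.33 px.
Top offset = (2526 − 1480.33)/2 = 522.83 px; left offset = 0.
Bottom-right is two-thirds across and two-thirds down within the crop:
x = 0.00 + 2 × 3538.00/3 ≈ 2359; y = 522.83 + 2 × 1480.33/3 ≈ 1510.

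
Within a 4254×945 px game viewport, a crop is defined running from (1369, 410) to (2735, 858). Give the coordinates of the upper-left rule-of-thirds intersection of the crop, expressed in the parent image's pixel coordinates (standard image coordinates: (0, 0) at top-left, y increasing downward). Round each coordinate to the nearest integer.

(1824, 559)

Crop width = 2735 − 1369 = 1366 px; one third is 455.33 px.
Crop height = 858 − 410 = 448 px; one third is 149.33 px.
The upper-left point is one-third across and one-third down within the crop:
x = 1369 + 1 × 455.33 ≈ 1824; y = 410 + 1 × 149.33 ≈ 559.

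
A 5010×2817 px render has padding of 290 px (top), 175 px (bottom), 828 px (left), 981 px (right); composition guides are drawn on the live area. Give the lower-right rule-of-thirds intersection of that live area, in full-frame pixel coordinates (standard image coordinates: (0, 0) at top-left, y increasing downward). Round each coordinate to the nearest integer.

(2962, 1858)

Content width = 5010 − 828 − 981 = 3201 px; content height = 2817 − 290 − 175 = 2352 px.
Lower-right is two-thirds across and two-thirds down within the live area.
x = 828 + 2 × 3201/3 = 828 + 2134.00 ≈ 2962
y = 290 + 2 × 2352/3 = 290 + 1568.00 ≈ 1858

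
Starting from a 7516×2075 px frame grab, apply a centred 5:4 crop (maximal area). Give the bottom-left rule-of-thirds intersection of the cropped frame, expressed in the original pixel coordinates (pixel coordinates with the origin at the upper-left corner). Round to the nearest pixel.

7516/2075 > 5/4, so the 5:4 crop keeps the full height 2075 and trims width to 2075 × 5/4 = 2593.75 px.
Left offset = (7516 − 2593.75)/2 = 2461.12 px; top offset = 0.
Bottom-left is one-third across and two-thirds down within the crop:
x = 2461.12 + 1 × 2593.75/3 ≈ 3326; y = 0.00 + 2 × 2075.00/3 ≈ 1383.

(3326, 1383)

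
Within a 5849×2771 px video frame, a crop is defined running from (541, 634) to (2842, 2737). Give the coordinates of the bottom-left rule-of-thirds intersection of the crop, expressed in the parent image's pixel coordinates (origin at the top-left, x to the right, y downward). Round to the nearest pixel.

(1308, 2036)

Crop width = 2842 − 541 = 2301 px; one third is 767.00 px.
Crop height = 2737 − 634 = 2103 px; one third is 701.00 px.
The bottom-left point is one-third across and two-thirds down within the crop:
x = 541 + 1 × 767.00 ≈ 1308; y = 634 + 2 × 701.00 ≈ 2036.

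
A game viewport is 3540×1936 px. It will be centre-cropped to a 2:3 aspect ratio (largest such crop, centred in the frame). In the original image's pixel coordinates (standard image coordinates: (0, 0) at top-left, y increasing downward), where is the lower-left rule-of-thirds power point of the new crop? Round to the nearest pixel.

x = 1555 px, y = 1291 px

3540/1936 > 2/3, so the 2:3 crop keeps the full height 1936 and trims width to 1936 × 2/3 = 1290.67 px.
Left offset = (3540 − 1290.67)/2 = 1124.67 px; top offset = 0.
Lower-left is one-third across and two-thirds down within the crop:
x = 1124.67 + 1 × 1290.67/3 ≈ 1555; y = 0.00 + 2 × 1936.00/3 ≈ 1291.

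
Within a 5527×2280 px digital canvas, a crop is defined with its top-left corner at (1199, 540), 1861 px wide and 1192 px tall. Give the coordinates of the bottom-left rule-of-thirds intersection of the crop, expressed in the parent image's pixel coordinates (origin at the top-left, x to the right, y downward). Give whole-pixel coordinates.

x = 1819 px, y = 1335 px

One third of the crop width 1861 is 620.33 px.
One third of the crop height 1192 is 397.33 px.
The bottom-left point is one-third across and two-thirds down within the crop:
x = 1199 + 1 × 620.33 ≈ 1819; y = 540 + 2 × 397.33 ≈ 1335.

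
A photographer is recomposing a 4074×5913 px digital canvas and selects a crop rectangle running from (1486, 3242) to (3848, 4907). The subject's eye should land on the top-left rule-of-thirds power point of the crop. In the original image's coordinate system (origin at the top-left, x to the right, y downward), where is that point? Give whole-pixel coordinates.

Crop width = 3848 − 1486 = 2362 px; one third is 787.33 px.
Crop height = 4907 − 3242 = 1665 px; one third is 555.00 px.
The top-left point is one-third across and one-third down within the crop:
x = 1486 + 1 × 787.33 ≈ 2273; y = 3242 + 1 × 555.00 ≈ 3797.

x = 2273 px, y = 3797 px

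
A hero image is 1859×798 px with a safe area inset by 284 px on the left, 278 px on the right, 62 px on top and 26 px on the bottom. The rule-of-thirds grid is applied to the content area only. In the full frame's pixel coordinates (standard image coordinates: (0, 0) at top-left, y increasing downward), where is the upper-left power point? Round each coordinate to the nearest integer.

x = 716 px, y = 299 px

Content width = 1859 − 284 − 278 = 1297 px; content height = 798 − 62 − 26 = 710 px.
Upper-left is one-third across and one-third down within the content area.
x = 284 + 1 × 1297/3 = 284 + 432.33 ≈ 716
y = 62 + 1 × 710/3 = 62 + 236.67 ≈ 299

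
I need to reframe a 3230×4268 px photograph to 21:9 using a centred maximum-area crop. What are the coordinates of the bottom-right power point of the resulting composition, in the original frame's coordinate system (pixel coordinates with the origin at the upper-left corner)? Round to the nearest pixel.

x = 2153 px, y = 2365 px

3230/4268 < 21/9, so the 21:9 crop keeps the full width 3230 and trims height to 3230 × 9/21 = 1384.29 px.
Top offset = (4268 − 1384.29)/2 = 1441.86 px; left offset = 0.
Bottom-right is two-thirds across and two-thirds down within the crop:
x = 0.00 + 2 × 3230.00/3 ≈ 2153; y = 1441.86 + 2 × 1384.29/3 ≈ 2365.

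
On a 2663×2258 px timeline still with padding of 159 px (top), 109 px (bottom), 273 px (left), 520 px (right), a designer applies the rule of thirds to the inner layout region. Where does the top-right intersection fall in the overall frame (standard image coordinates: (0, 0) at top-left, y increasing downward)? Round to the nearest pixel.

Content width = 2663 − 273 − 520 = 1870 px; content height = 2258 − 159 − 109 = 1990 px.
Top-right is two-thirds across and one-third down within the inner layout region.
x = 273 + 2 × 1870/3 = 273 + 1246.67 ≈ 1520
y = 159 + 1 × 1990/3 = 159 + 663.33 ≈ 822

x = 1520 px, y = 822 px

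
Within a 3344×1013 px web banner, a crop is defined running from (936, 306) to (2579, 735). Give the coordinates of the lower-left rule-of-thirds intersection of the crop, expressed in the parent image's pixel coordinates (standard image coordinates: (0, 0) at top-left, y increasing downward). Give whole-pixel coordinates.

Crop width = 2579 − 936 = 1643 px; one third is 547.67 px.
Crop height = 735 − 306 = 429 px; one third is 143.00 px.
The lower-left point is one-third across and two-thirds down within the crop:
x = 936 + 1 × 547.67 ≈ 1484; y = 306 + 2 × 143.00 ≈ 592.

x = 1484 px, y = 592 px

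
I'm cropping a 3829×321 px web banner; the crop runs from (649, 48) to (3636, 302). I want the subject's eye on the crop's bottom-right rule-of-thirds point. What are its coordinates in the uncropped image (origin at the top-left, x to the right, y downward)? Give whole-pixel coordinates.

x = 2640 px, y = 217 px

Crop width = 3636 − 649 = 2987 px; one third is 995.67 px.
Crop height = 302 − 48 = 254 px; one third is 84.67 px.
The bottom-right point is two-thirds across and two-thirds down within the crop:
x = 649 + 2 × 995.67 ≈ 2640; y = 48 + 2 × 84.67 ≈ 217.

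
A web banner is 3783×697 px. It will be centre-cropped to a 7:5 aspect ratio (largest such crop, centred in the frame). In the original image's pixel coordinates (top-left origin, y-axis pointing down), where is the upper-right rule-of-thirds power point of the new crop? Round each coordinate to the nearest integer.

3783/697 > 7/5, so the 7:5 crop keeps the full height 697 and trims width to 697 × 7/5 = 975.80 px.
Left offset = (3783 − 975.80)/2 = 1403.60 px; top offset = 0.
Upper-right is two-thirds across and one-third down within the crop:
x = 1403.60 + 2 × 975.80/3 ≈ 2054; y = 0.00 + 1 × 697.00/3 ≈ 232.

x = 2054 px, y = 232 px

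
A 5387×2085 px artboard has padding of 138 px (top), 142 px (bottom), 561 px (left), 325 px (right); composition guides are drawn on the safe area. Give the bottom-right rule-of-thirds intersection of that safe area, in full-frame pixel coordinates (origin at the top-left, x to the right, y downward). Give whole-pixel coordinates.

Content width = 5387 − 561 − 325 = 4501 px; content height = 2085 − 138 − 142 = 1805 px.
Bottom-right is two-thirds across and two-thirds down within the safe area.
x = 561 + 2 × 4501/3 = 561 + 3000.67 ≈ 3562
y = 138 + 2 × 1805/3 = 138 + 1203.33 ≈ 1341

x = 3562 px, y = 1341 px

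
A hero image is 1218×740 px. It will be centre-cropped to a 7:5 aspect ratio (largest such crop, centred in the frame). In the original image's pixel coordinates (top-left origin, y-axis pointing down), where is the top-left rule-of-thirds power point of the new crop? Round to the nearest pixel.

1218/740 > 7/5, so the 7:5 crop keeps the full height 740 and trims width to 740 × 7/5 = 1036.00 px.
Left offset = (1218 − 1036.00)/2 = 91.00 px; top offset = 0.
Top-left is one-third across and one-third down within the crop:
x = 91.00 + 1 × 1036.00/3 ≈ 436; y = 0.00 + 1 × 740.00/3 ≈ 247.

(436, 247)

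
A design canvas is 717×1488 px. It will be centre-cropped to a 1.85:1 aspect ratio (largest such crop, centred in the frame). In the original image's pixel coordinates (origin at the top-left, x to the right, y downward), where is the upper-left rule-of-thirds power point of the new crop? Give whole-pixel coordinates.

717/1488 < 1.85/1, so the 1.85:1 crop keeps the full width 717 and trims height to 717 × 1/1.85 = 387.57 px.
Top offset = (1488 − 387.57)/2 = 550.22 px; left offset = 0.
Upper-left is one-third across and one-third down within the crop:
x = 0.00 + 1 × 717.00/3 ≈ 239; y = 550.22 + 1 × 387.57/3 ≈ 679.

x = 239 px, y = 679 px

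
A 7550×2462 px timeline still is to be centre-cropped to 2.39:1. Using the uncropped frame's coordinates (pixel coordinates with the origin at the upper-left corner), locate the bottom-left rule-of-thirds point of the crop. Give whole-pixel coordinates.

(2794, 1641)

7550/2462 > 2.39/1, so the 2.39:1 crop keeps the full height 2462 and trims width to 2462 × 2.39/1 = 5884.18 px.
Left offset = (7550 − 5884.18)/2 = 832.91 px; top offset = 0.
Bottom-left is one-third across and two-thirds down within the crop:
x = 832.91 + 1 × 5884.18/3 ≈ 2794; y = 0.00 + 2 × 2462.00/3 ≈ 1641.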